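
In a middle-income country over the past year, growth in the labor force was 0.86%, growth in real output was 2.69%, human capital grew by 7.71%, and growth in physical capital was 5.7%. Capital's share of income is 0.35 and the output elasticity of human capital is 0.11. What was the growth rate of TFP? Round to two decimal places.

Labor's share = 1 − 0.35 − 0.11 = 0.54.
Physical capital: 0.35 × 5.7 = 1.995 pp.
Human capital: 0.11 × 7.71 = 0.8481 pp.
The labor force: 0.54 × 0.86 = 0.4644 pp.
TFP growth = 2.69 − 3.3075 = -0.6175%.

-0.62%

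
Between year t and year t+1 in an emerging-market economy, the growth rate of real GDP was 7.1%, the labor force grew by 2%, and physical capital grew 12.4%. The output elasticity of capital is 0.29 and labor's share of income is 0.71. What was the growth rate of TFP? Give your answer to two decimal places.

Labor's share = 1 − 0.29 = 0.71.
Physical capital: 0.29 × 12.4 = 3.596 pp.
The labor force: 0.71 × 2 = 1.42 pp.
TFP growth = 7.1 − 5.016 = 2.084%.

TFP grew 2.08%.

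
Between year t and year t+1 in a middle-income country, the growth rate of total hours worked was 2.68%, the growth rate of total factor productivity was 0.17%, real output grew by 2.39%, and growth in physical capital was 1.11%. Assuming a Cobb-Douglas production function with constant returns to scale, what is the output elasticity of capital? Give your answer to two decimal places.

gY = gA + α·gK + (1−α)·gL, so gY − gA − gL = α(gK − gL).
2.39 − 0.17 − 2.68 = α × (1.11 − 2.68).
-0.46 = -1.57 α, so α = 0.293.

α = 0.29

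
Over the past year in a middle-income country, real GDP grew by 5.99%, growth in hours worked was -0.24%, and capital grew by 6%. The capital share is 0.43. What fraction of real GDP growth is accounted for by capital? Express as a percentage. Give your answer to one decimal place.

Capital accounted for 43.1% of growth.

Capital contributed 0.43 × 6 = 2.58 pp.
Share of growth = 2.58 / 5.99 × 100 = 43.072%.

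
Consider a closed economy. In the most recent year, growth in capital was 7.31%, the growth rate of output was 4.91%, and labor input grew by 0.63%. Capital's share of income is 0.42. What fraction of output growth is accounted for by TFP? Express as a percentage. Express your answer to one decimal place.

30.0%

Labor's share = 1 − 0.42 = 0.58.
Capital: 0.42 × 7.31 = 3.0702 pp.
Labor input: 0.58 × 0.63 = 0.3654 pp.
TFP growth = 4.91 − 3.4356 = 1.4744%.
TFP share of growth = 1.4744 / 4.91 × 100 = 30.029%.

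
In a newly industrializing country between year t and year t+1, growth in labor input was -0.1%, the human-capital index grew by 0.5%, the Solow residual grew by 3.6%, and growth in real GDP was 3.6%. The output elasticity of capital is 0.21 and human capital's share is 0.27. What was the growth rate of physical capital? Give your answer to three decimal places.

Labor's share = 1 − 0.21 − 0.27 = 0.52.
gY = gA + 0.27×0.5 + 0.52×(-0.1) + 0.21×g.
0.21×g = 3.6 − 3.6 − 0.083 = -0.083.
g = -0.083 / 0.21 = -0.39524%.

-0.395%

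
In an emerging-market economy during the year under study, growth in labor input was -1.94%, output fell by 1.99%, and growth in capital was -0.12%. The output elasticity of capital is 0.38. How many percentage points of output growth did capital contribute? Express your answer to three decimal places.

Contribution = share × growth = 0.38 × (-0.12) = -0.0456 pp.

-0.046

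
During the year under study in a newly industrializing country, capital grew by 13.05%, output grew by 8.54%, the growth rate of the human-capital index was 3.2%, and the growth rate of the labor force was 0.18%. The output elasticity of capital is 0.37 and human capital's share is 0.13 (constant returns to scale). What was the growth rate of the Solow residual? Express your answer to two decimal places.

The Solow residual grew 3.21%.

Labor's share = 1 − 0.37 − 0.13 = 0.5.
Capital: 0.37 × 13.05 = 4.8285 pp.
The human-capital index: 0.13 × 3.2 = 0.416 pp.
The labor force: 0.5 × 0.18 = 0.09 pp.
TFP growth = 8.54 − 5.3345 = 3.2055%.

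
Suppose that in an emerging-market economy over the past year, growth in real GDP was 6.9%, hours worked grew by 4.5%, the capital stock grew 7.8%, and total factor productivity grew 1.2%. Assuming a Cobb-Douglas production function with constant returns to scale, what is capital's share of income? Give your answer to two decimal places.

gY = gA + α·gK + (1−α)·gL, so gY − gA − gL = α(gK − gL).
6.9 − 1.2 − 4.5 = α × (7.8 − 4.5).
1.2 = 3.3 α, so α = 0.3636.

Capital's share of income is 0.36.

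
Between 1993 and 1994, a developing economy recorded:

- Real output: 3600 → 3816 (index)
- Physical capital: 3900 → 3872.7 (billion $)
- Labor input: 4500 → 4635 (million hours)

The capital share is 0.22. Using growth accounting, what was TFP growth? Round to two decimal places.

Real output growth = (3816 − 3600) / 3600 = 6%.
Physical capital growth = (3872.7 − 3900) / 3900 = -0.7%.
Labor input growth = (4635 − 4500) / 4500 = 3%.
Labor's share = 1 − 0.22 = 0.78.
Physical capital: 0.22 × (-0.7) = -0.154 pp.
Labor input: 0.78 × 3 = 2.34 pp.
TFP growth = 6 − 2.186 = 3.814%.

3.81%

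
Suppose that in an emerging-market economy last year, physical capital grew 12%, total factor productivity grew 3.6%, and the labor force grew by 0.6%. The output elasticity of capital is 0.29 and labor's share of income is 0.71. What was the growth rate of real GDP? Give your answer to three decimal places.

Real GDP grew 7.506%.

Labor's share = 1 − 0.29 = 0.71.
Physical capital: 0.29 × 12 = 3.48 pp.
The labor force: 0.71 × 0.6 = 0.426 pp.
Output growth = 3.6 + 3.906 = 7.506%.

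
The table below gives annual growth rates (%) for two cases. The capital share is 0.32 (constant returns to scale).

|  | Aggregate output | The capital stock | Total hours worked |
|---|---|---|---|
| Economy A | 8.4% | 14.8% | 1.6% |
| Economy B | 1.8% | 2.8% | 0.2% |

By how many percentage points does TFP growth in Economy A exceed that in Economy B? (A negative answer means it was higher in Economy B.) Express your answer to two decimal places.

1.81 percentage points

Labor's share = 1 − 0.32 = 0.68.
Economy A: TFP = 8.4 − 4.736 − 1.088 = 2.576%.
Economy B: TFP = 1.8 − 0.896 − 0.136 = 0.768%.
Difference = 2.576 − (0.768) = 1.808 pp.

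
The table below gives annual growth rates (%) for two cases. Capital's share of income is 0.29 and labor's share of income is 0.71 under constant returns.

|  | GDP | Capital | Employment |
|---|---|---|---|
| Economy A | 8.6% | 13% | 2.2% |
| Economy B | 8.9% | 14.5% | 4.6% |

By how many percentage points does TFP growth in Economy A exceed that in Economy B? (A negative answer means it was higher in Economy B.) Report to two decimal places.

1.84 percentage points

Labor's share = 1 − 0.29 = 0.71.
Economy A: TFP = 8.6 − 3.77 − 1.562 = 3.268%.
Economy B: TFP = 8.9 − 4.205 − 3.266 = 1.429%.
Difference = 3.268 − (1.429) = 1.839 pp.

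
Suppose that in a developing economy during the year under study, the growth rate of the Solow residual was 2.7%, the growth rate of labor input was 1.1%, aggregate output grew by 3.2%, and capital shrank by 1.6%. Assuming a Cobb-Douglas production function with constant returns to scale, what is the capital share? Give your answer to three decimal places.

0.222

gY = gA + α·gK + (1−α)·gL, so gY − gA − gL = α(gK − gL).
3.2 − 2.7 − 1.1 = α × (-1.6 − 1.1).
-0.6 = -2.7 α, so α = 0.22222.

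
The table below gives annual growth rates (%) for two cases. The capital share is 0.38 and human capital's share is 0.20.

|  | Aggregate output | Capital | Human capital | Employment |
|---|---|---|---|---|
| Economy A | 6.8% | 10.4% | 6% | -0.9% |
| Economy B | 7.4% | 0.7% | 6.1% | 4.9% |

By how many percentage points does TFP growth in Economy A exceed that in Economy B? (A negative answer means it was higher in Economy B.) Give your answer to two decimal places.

Labor's share = 1 − 0.38 − 0.2 = 0.42.
Economy A: TFP = 6.8 − 3.952 − 1.2 + 0.378 = 2.026%.
Economy B: TFP = 7.4 − 0.266 − 1.22 − 2.058 = 3.856%.
Difference = 2.026 − (3.856) = -1.83 pp.

-1.83 percentage points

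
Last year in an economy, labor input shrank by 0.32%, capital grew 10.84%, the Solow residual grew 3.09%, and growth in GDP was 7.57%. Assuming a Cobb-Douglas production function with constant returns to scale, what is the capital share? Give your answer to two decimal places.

gY = gA + α·gK + (1−α)·gL, so gY − gA − gL = α(gK − gL).
7.57 − 3.09 + 0.32 = α × (10.84 − (-0.32)).
4.8 = 11.16 α, so α = 0.4301.

α = 0.43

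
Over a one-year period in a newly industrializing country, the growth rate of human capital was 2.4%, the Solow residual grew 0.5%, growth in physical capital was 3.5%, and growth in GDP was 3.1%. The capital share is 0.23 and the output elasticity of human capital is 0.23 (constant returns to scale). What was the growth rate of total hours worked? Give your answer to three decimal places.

2.302%

Labor's share = 1 − 0.23 − 0.23 = 0.54.
gY = gA + 0.23×3.5 + 0.23×2.4 + 0.54×g.
0.54×g = 3.1 − 0.5 − 1.357 = 1.243.
g = 1.243 / 0.54 = 2.30185%.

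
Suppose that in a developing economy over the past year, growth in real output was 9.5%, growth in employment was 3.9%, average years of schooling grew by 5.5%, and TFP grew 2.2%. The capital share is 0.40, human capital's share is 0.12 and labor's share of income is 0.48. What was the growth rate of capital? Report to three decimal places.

Labor's share = 1 − 0.4 − 0.12 = 0.48.
gY = gA + 0.12×5.5 + 0.48×3.9 + 0.4×g.
0.4×g = 9.5 − 2.2 − 2.532 = 4.768.
g = 4.768 / 0.4 = 11.92%.

Capital growth was 11.920%.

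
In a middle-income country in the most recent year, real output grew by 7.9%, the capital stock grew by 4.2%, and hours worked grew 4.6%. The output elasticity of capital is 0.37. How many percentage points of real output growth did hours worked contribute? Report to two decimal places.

2.90 pp

Labor's share = 1 − 0.37 = 0.63.
Contribution = share × growth = 0.63 × 4.6 = 2.898 pp.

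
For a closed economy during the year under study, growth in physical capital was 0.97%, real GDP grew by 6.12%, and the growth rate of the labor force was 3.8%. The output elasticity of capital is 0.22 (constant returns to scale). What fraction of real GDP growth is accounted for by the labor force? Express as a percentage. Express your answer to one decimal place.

Labor's share = 1 − 0.22 = 0.78.
The labor force contributed 0.78 × 3.8 = 2.964 pp.
Share of growth = 2.964 / 6.12 × 100 = 48.431%.

The labor force accounted for 48.4% of growth.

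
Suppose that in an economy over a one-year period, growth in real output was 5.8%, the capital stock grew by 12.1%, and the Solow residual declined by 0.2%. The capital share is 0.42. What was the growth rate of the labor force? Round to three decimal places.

Labor's share = 1 − 0.42 = 0.58.
gY = gA + 0.42×12.1 + 0.58×g.
0.58×g = 5.8 + 0.2 − 5.082 = 0.918.
g = 0.918 / 0.58 = 1.58276%.

The labor force grew 1.583%.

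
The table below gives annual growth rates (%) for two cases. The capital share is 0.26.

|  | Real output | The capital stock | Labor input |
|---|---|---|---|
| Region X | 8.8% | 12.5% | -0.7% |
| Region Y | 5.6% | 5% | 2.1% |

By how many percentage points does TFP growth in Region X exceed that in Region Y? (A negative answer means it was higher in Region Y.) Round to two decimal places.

Labor's share = 1 − 0.26 = 0.74.
Region X: TFP = 8.8 − 3.25 + 0.518 = 6.068%.
Region Y: TFP = 5.6 − 1.3 − 1.554 = 2.746%.
Difference = 6.068 − (2.746) = 3.322 pp.

3.32 percentage points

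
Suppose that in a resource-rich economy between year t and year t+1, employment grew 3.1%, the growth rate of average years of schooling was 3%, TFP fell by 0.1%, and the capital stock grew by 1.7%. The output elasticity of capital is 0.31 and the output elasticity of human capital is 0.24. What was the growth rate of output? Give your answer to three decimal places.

Output growth was 2.542%.

Labor's share = 1 − 0.31 − 0.24 = 0.45.
The capital stock: 0.31 × 1.7 = 0.527 pp.
Average years of schooling: 0.24 × 3 = 0.72 pp.
Employment: 0.45 × 3.1 = 1.395 pp.
Output growth = -0.1 + 2.642 = 2.542%.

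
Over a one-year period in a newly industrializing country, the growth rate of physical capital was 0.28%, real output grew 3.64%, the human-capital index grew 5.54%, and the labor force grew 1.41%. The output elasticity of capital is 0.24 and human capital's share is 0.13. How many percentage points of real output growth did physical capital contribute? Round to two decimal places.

Contribution = share × growth = 0.24 × 0.28 = 0.0672 pp.

0.07 percentage points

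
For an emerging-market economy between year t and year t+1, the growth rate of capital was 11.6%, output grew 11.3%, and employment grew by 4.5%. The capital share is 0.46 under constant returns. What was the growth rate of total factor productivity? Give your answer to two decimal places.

Labor's share = 1 − 0.46 = 0.54.
Capital: 0.46 × 11.6 = 5.336 pp.
Employment: 0.54 × 4.5 = 2.43 pp.
TFP growth = 11.3 − 7.766 = 3.534%.

3.53%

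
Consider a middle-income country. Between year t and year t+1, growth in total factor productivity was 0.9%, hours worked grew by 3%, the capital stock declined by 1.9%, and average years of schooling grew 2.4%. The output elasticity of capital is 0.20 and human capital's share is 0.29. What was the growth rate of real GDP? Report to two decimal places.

2.75%

Labor's share = 1 − 0.2 − 0.29 = 0.51.
The capital stock: 0.2 × (-1.9) = -0.38 pp.
Average years of schooling: 0.29 × 2.4 = 0.696 pp.
Hours worked: 0.51 × 3 = 1.53 pp.
Output growth = 0.9 + 1.846 = 2.746%.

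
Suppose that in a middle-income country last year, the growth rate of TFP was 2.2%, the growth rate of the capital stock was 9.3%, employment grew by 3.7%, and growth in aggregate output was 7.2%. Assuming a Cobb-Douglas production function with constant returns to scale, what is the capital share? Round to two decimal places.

gY = gA + α·gK + (1−α)·gL, so gY − gA − gL = α(gK − gL).
7.2 − 2.2 − 3.7 = α × (9.3 − 3.7).
1.3 = 5.6 α, so α = 0.2321.

α = 0.23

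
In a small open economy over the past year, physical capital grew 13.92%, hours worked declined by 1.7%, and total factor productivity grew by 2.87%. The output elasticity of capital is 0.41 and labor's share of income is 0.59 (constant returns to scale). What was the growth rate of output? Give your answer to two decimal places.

Labor's share = 1 − 0.41 = 0.59.
Physical capital: 0.41 × 13.92 = 5.7072 pp.
Hours worked: 0.59 × (-1.7) = -1.003 pp.
Output growth = 2.87 + 4.7042 = 7.5742%.

7.57%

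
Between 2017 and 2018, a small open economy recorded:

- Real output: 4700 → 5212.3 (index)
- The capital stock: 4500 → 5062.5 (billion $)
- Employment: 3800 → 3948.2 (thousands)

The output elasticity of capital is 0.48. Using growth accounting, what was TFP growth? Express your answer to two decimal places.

Real output growth = (5212.3 − 4700) / 4700 = 10.9%.
The capital stock growth = (5062.5 − 4500) / 4500 = 12.5%.
Employment growth = (3948.2 − 3800) / 3800 = 3.9%.
Labor's share = 1 − 0.48 = 0.52.
The capital stock: 0.48 × 12.5 = 6 pp.
Employment: 0.52 × 3.9 = 2.028 pp.
TFP growth = 10.9 − 8.028 = 2.872%.

2.87%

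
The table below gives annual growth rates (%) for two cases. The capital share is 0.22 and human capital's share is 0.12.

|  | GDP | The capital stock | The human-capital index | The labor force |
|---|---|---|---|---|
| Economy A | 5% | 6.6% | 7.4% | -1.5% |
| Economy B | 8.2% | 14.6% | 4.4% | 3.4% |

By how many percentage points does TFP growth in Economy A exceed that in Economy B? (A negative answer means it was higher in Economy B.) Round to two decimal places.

Labor's share = 1 − 0.22 − 0.12 = 0.66.
Economy A: TFP = 5 − 1.452 − 0.888 + 0.99 = 3.65%.
Economy B: TFP = 8.2 − 3.212 − 0.528 − 2.244 = 2.216%.
Difference = 3.65 − (2.216) = 1.434 pp.

1.43 percentage points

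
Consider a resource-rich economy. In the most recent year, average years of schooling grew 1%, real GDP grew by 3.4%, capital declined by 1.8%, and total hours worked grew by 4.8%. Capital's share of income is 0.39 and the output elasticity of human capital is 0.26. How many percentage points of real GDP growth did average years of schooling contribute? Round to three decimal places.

Contribution = share × growth = 0.26 × 1 = 0.26 pp.

0.260 percentage points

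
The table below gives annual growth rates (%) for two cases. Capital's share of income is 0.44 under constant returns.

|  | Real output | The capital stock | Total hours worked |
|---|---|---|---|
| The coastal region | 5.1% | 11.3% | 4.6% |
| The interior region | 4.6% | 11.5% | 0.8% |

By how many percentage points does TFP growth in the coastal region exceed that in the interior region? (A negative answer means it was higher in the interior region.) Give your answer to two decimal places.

Labor's share = 1 − 0.44 = 0.56.
The coastal region: TFP = 5.1 − 4.972 − 2.576 = -2.448%.
The interior region: TFP = 4.6 − 5.06 − 0.448 = -0.908%.
Difference = -2.448 − (-0.908) = -1.54 pp.

-1.54 percentage points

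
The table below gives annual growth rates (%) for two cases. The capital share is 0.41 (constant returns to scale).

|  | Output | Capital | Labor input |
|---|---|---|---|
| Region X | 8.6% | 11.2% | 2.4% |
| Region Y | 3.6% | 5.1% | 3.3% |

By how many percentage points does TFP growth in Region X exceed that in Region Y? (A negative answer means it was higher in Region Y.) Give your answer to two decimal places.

Labor's share = 1 − 0.41 = 0.59.
Region X: TFP = 8.6 − 4.592 − 1.416 = 2.592%.
Region Y: TFP = 3.6 − 2.091 − 1.947 = -0.438%.
Difference = 2.592 − (-0.438) = 3.03 pp.

3.03 percentage points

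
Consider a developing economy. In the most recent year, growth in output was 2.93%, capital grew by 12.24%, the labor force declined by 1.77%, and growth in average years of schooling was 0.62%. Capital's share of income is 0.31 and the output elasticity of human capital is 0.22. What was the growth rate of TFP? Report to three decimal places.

-0.169%

Labor's share = 1 − 0.31 − 0.22 = 0.47.
Capital: 0.31 × 12.24 = 3.7944 pp.
Average years of schooling: 0.22 × 0.62 = 0.1364 pp.
The labor force: 0.47 × (-1.77) = -0.8319 pp.
TFP growth = 2.93 − 3.0989 = -0.1689%.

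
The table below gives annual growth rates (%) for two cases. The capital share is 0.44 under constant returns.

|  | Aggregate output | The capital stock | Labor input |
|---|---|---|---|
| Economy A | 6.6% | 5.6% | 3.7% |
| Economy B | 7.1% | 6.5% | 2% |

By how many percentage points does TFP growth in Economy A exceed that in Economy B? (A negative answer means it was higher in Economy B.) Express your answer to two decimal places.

-1.06 percentage points

Labor's share = 1 − 0.44 = 0.56.
Economy A: TFP = 6.6 − 2.464 − 2.072 = 2.064%.
Economy B: TFP = 7.1 − 2.86 − 1.12 = 3.12%.
Difference = 2.064 − (3.12) = -1.056 pp.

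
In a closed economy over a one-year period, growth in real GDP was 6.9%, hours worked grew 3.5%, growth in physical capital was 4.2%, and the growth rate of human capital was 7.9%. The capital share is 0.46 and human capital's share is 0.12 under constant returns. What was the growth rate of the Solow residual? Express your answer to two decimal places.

The Solow residual growth was 2.55%.

Labor's share = 1 − 0.46 − 0.12 = 0.42.
Physical capital: 0.46 × 4.2 = 1.932 pp.
Human capital: 0.12 × 7.9 = 0.948 pp.
Hours worked: 0.42 × 3.5 = 1.47 pp.
TFP growth = 6.9 − 4.35 = 2.55%.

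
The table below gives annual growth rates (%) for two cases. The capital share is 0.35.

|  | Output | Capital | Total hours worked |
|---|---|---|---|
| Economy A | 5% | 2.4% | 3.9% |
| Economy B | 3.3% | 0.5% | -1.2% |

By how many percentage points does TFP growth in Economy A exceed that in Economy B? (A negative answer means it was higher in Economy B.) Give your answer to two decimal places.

-2.28 percentage points

Labor's share = 1 − 0.35 = 0.65.
Economy A: TFP = 5 − 0.84 − 2.535 = 1.625%.
Economy B: TFP = 3.3 − 0.175 + 0.78 = 3.905%.
Difference = 1.625 − (3.905) = -2.28 pp.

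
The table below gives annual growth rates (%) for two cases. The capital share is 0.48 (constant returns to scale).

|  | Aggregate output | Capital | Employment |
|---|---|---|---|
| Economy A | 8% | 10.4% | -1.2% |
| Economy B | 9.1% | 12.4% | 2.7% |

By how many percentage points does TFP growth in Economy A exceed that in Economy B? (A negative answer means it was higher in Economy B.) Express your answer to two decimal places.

1.89 percentage points

Labor's share = 1 − 0.48 = 0.52.
Economy A: TFP = 8 − 4.992 + 0.624 = 3.632%.
Economy B: TFP = 9.1 − 5.952 − 1.404 = 1.744%.
Difference = 3.632 − (1.744) = 1.888 pp.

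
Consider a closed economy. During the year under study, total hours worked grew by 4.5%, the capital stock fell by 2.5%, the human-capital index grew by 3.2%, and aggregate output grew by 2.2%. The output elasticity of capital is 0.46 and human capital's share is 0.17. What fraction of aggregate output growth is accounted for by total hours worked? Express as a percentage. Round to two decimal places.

Labor's share = 1 − 0.46 − 0.17 = 0.37.
Total hours worked contributed 0.37 × 4.5 = 1.665 pp.
Share of growth = 1.665 / 2.2 × 100 = 75.6818%.

Total hours worked accounted for 75.68% of growth.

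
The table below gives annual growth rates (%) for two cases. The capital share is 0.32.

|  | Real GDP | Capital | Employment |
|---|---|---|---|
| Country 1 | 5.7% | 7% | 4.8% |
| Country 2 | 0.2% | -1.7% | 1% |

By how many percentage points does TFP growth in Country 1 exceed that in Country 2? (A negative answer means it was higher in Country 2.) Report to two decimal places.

Labor's share = 1 − 0.32 = 0.68.
Country 1: TFP = 5.7 − 2.24 − 3.264 = 0.196%.
Country 2: TFP = 0.2 + 0.544 − 0.68 = 0.064%.
Difference = 0.196 − (0.064) = 0.132 pp.

0.13 percentage points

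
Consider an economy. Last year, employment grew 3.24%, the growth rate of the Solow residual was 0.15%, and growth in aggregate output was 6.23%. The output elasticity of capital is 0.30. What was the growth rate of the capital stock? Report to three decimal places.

The capital stock growth was 12.707%.

Labor's share = 1 − 0.3 = 0.7.
gY = gA + 0.7×3.24 + 0.3×g.
0.3×g = 6.23 − 0.15 − 2.268 = 3.812.
g = 3.812 / 0.3 = 12.70667%.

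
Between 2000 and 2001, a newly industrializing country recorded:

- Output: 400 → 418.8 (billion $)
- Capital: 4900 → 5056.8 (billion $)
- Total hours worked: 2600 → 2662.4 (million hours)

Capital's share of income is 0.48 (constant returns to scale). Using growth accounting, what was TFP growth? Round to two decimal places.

Output growth = (418.8 − 400) / 400 = 4.7%.
Capital growth = (5056.8 − 4900) / 4900 = 3.2%.
Total hours worked growth = (2662.4 − 2600) / 2600 = 2.4%.
Labor's share = 1 − 0.48 = 0.52.
Capital: 0.48 × 3.2 = 1.536 pp.
Total hours worked: 0.52 × 2.4 = 1.248 pp.
TFP growth = 4.7 − 2.784 = 1.916%.

TFP growth was 1.92%.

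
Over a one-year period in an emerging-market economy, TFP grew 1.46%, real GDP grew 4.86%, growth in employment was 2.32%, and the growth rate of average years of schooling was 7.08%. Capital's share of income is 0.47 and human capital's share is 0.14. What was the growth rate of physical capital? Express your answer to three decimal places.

Labor's share = 1 − 0.47 − 0.14 = 0.39.
gY = gA + 0.14×7.08 + 0.39×2.32 + 0.47×g.
0.47×g = 4.86 − 1.46 − 1.896 = 1.504.
g = 1.504 / 0.47 = 3.2%.

3.200%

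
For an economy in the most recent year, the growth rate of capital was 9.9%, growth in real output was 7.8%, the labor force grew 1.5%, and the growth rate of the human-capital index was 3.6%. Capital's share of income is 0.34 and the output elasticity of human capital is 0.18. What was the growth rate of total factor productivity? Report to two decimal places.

Total factor productivity growth was 3.07%.

Labor's share = 1 − 0.34 − 0.18 = 0.48.
Capital: 0.34 × 9.9 = 3.366 pp.
The human-capital index: 0.18 × 3.6 = 0.648 pp.
The labor force: 0.48 × 1.5 = 0.72 pp.
TFP growth = 7.8 − 4.734 = 3.066%.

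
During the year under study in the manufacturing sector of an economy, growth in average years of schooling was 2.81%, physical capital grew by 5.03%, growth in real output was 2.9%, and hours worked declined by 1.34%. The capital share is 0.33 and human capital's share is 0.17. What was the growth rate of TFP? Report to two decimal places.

TFP grew 1.43%.

Labor's share = 1 − 0.33 − 0.17 = 0.5.
Physical capital: 0.33 × 5.03 = 1.6599 pp.
Average years of schooling: 0.17 × 2.81 = 0.4777 pp.
Hours worked: 0.5 × (-1.34) = -0.67 pp.
TFP growth = 2.9 − 1.4676 = 1.4324%.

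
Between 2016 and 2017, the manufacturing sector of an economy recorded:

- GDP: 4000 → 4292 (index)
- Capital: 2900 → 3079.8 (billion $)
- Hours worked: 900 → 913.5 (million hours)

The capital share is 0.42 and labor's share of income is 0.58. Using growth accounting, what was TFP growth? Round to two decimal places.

GDP growth = (4292 − 4000) / 4000 = 7.3%.
Capital growth = (3079.8 − 2900) / 2900 = 6.2%.
Hours worked growth = (913.5 − 900) / 900 = 1.5%.
Labor's share = 1 − 0.42 = 0.58.
Capital: 0.42 × 6.2 = 2.604 pp.
Hours worked: 0.58 × 1.5 = 0.87 pp.
TFP growth = 7.3 − 3.474 = 3.826%.

3.83%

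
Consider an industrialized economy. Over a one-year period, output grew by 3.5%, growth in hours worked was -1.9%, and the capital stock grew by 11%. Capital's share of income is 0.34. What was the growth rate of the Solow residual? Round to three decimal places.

1.014%

Labor's share = 1 − 0.34 = 0.66.
The capital stock: 0.34 × 11 = 3.74 pp.
Hours worked: 0.66 × (-1.9) = -1.254 pp.
TFP growth = 3.5 − 2.486 = 1.014%.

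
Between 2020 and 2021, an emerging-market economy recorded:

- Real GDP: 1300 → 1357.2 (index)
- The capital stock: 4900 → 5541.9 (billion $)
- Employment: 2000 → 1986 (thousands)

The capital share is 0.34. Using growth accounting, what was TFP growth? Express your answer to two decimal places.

0.41%

Real GDP growth = (1357.2 − 1300) / 1300 = 4.4%.
The capital stock growth = (5541.9 − 4900) / 4900 = 13.1%.
Employment growth = (1986 − 2000) / 2000 = -0.7%.
Labor's share = 1 − 0.34 = 0.66.
The capital stock: 0.34 × 13.1 = 4.454 pp.
Employment: 0.66 × (-0.7) = -0.462 pp.
TFP growth = 4.4 − 3.992 = 0.408%.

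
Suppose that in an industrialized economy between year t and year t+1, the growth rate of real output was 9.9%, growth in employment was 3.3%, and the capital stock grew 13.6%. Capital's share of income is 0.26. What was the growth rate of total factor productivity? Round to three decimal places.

Labor's share = 1 − 0.26 = 0.74.
The capital stock: 0.26 × 13.6 = 3.536 pp.
Employment: 0.74 × 3.3 = 2.442 pp.
TFP growth = 9.9 − 5.978 = 3.922%.

3.922%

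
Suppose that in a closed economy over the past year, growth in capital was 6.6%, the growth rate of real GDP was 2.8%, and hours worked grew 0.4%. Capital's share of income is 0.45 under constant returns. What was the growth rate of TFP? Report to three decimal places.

-0.390%

Labor's share = 1 − 0.45 = 0.55.
Capital: 0.45 × 6.6 = 2.97 pp.
Hours worked: 0.55 × 0.4 = 0.22 pp.
TFP growth = 2.8 − 3.19 = -0.39%.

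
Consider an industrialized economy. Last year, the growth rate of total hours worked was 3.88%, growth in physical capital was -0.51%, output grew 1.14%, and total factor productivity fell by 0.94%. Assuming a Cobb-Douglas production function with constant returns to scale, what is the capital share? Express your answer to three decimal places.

gY = gA + α·gK + (1−α)·gL, so gY − gA − gL = α(gK − gL).
1.14 + 0.94 − 3.88 = α × (-0.51 − 3.88).
-1.8 = -4.39 α, so α = 0.41002.

α = 0.410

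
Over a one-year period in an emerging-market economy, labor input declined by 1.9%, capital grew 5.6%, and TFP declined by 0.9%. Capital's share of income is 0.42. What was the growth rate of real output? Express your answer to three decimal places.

0.350%

Labor's share = 1 − 0.42 = 0.58.
Capital: 0.42 × 5.6 = 2.352 pp.
Labor input: 0.58 × (-1.9) = -1.102 pp.
Output growth = -0.9 + 1.25 = 0.35%.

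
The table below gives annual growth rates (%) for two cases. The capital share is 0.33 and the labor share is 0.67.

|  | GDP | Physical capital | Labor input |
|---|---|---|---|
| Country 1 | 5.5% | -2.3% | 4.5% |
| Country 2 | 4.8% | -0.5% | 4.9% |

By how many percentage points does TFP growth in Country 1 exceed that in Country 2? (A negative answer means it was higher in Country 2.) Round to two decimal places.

1.56 percentage points

Labor's share = 1 − 0.33 = 0.67.
Country 1: TFP = 5.5 + 0.759 − 3.015 = 3.244%.
Country 2: TFP = 4.8 + 0.165 − 3.283 = 1.682%.
Difference = 3.244 − (1.682) = 1.562 pp.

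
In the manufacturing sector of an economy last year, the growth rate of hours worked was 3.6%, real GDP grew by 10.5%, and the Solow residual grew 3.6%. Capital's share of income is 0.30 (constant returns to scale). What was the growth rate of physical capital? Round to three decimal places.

Labor's share = 1 − 0.3 = 0.7.
gY = gA + 0.7×3.6 + 0.3×g.
0.3×g = 10.5 − 3.6 − 2.52 = 4.38.
g = 4.38 / 0.3 = 14.6%.

14.600%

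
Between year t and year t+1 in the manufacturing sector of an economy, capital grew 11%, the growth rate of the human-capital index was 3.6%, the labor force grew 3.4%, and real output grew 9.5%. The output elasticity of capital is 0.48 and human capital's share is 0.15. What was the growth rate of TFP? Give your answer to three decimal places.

Labor's share = 1 − 0.48 − 0.15 = 0.37.
Capital: 0.48 × 11 = 5.28 pp.
The human-capital index: 0.15 × 3.6 = 0.54 pp.
The labor force: 0.37 × 3.4 = 1.258 pp.
TFP growth = 9.5 − 7.078 = 2.422%.

2.422%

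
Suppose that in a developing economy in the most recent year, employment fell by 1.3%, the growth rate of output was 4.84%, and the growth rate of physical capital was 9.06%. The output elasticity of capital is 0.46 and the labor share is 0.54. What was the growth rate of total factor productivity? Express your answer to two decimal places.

Total factor productivity grew 1.37%.

Labor's share = 1 − 0.46 = 0.54.
Physical capital: 0.46 × 9.06 = 4.1676 pp.
Employment: 0.54 × (-1.3) = -0.702 pp.
TFP growth = 4.84 − 3.4656 = 1.3744%.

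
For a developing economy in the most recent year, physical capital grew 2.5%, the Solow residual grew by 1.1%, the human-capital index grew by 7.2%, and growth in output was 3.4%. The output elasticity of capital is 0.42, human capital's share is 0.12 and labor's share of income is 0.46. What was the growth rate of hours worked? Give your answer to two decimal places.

0.84%

Labor's share = 1 − 0.42 − 0.12 = 0.46.
gY = gA + 0.42×2.5 + 0.12×7.2 + 0.46×g.
0.46×g = 3.4 − 1.1 − 1.914 = 0.386.
g = 0.386 / 0.46 = 0.8391%.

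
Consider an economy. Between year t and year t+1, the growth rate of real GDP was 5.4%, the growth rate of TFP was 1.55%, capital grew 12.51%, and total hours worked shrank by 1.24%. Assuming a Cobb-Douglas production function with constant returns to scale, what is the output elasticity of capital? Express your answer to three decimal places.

gY = gA + α·gK + (1−α)·gL, so gY − gA − gL = α(gK − gL).
5.4 − 1.55 + 1.24 = α × (12.51 − (-1.24)).
5.09 = 13.75 α, so α = 0.37018.

α = 0.370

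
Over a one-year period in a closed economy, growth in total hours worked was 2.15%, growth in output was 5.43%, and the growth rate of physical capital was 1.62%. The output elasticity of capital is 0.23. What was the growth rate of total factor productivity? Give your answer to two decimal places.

Labor's share = 1 − 0.23 = 0.77.
Physical capital: 0.23 × 1.62 = 0.3726 pp.
Total hours worked: 0.77 × 2.15 = 1.6555 pp.
TFP growth = 5.43 − 2.0281 = 3.4019%.

3.40%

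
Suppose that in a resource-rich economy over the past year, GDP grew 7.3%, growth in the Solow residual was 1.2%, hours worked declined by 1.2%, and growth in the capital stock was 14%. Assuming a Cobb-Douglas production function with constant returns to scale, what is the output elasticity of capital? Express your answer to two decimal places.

gY = gA + α·gK + (1−α)·gL, so gY − gA − gL = α(gK − gL).
7.3 − 1.2 + 1.2 = α × (14 − (-1.2)).
7.3 = 15.2 α, so α = 0.4803.

0.48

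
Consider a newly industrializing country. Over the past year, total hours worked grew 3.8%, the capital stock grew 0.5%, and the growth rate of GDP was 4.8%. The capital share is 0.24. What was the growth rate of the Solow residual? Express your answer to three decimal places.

Labor's share = 1 − 0.24 = 0.76.
The capital stock: 0.24 × 0.5 = 0.12 pp.
Total hours worked: 0.76 × 3.8 = 2.888 pp.
TFP growth = 4.8 − 3.008 = 1.792%.

The Solow residual growth was 1.792%.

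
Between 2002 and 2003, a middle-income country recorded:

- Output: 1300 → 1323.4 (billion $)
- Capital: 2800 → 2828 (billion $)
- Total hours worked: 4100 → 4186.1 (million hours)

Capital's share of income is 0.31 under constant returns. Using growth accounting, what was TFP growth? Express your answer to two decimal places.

Output growth = (1323.4 − 1300) / 1300 = 1.8%.
Capital growth = (2828 − 2800) / 2800 = 1%.
Total hours worked growth = (4186.1 − 4100) / 4100 = 2.1%.
Labor's share = 1 − 0.31 = 0.69.
Capital: 0.31 × 1 = 0.31 pp.
Total hours worked: 0.69 × 2.1 = 1.449 pp.
TFP growth = 1.8 − 1.759 = 0.041%.

0.04%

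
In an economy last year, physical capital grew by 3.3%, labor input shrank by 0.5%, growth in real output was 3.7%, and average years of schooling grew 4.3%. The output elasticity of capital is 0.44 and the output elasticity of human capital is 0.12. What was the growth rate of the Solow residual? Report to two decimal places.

Labor's share = 1 − 0.44 − 0.12 = 0.44.
Physical capital: 0.44 × 3.3 = 1.452 pp.
Average years of schooling: 0.12 × 4.3 = 0.516 pp.
Labor input: 0.44 × (-0.5) = -0.22 pp.
TFP growth = 3.7 − 1.748 = 1.952%.

The Solow residual grew 1.95%.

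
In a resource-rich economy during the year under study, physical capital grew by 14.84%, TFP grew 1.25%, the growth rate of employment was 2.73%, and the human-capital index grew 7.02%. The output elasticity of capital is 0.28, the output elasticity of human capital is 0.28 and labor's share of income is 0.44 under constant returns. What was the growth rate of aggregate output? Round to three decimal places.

8.572%

Labor's share = 1 − 0.28 − 0.28 = 0.44.
Physical capital: 0.28 × 14.84 = 4.1552 pp.
The human-capital index: 0.28 × 7.02 = 1.9656 pp.
Employment: 0.44 × 2.73 = 1.2012 pp.
Output growth = 1.25 + 7.322 = 8.572%.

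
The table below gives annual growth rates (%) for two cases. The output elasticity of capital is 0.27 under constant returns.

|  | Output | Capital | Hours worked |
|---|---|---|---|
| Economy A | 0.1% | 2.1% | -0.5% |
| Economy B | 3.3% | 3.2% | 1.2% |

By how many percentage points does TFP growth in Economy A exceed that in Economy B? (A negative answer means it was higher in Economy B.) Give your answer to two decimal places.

Labor's share = 1 − 0.27 = 0.73.
Economy A: TFP = 0.1 − 0.567 + 0.365 = -0.102%.
Economy B: TFP = 3.3 − 0.864 − 0.876 = 1.56%.
Difference = -0.102 − (1.56) = -1.662 pp.

-1.66 percentage points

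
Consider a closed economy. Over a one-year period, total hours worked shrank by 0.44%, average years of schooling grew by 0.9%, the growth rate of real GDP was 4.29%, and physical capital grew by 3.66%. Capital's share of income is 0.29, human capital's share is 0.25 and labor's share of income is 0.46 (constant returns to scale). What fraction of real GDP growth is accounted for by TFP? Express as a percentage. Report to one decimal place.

74.7%

Labor's share = 1 − 0.29 − 0.25 = 0.46.
Physical capital: 0.29 × 3.66 = 1.0614 pp.
Average years of schooling: 0.25 × 0.9 = 0.225 pp.
Total hours worked: 0.46 × (-0.44) = -0.2024 pp.
TFP growth = 4.29 − 1.084 = 3.206%.
TFP share of growth = 3.206 / 4.29 × 100 = 74.732%.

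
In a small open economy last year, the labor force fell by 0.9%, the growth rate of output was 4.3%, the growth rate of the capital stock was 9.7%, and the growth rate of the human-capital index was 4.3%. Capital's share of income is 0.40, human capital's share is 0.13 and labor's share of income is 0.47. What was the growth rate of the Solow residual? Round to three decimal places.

0.284%

Labor's share = 1 − 0.4 − 0.13 = 0.47.
The capital stock: 0.4 × 9.7 = 3.88 pp.
The human-capital index: 0.13 × 4.3 = 0.559 pp.
The labor force: 0.47 × (-0.9) = -0.423 pp.
TFP growth = 4.3 − 4.016 = 0.284%.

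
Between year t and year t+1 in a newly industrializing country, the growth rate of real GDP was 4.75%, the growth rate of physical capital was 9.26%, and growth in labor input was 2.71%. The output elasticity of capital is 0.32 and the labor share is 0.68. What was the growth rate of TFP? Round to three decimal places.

-0.056%

Labor's share = 1 − 0.32 = 0.68.
Physical capital: 0.32 × 9.26 = 2.9632 pp.
Labor input: 0.68 × 2.71 = 1.8428 pp.
TFP growth = 4.75 − 4.806 = -0.056%.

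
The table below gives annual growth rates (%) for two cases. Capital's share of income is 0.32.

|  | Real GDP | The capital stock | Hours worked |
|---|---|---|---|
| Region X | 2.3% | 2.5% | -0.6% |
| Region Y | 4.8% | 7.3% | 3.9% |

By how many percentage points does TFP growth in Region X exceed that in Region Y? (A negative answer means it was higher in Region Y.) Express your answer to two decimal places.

Labor's share = 1 − 0.32 = 0.68.
Region X: TFP = 2.3 − 0.8 + 0.408 = 1.908%.
Region Y: TFP = 4.8 − 2.336 − 2.652 = -0.188%.
Difference = 1.908 − (-0.188) = 2.096 pp.

2.10 percentage points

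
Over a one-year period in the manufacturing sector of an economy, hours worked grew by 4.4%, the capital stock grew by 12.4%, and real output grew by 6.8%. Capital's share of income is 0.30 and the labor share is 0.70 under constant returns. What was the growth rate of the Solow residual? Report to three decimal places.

Labor's share = 1 − 0.3 = 0.7.
The capital stock: 0.3 × 12.4 = 3.72 pp.
Hours worked: 0.7 × 4.4 = 3.08 pp.
TFP growth = 6.8 − 6.8 = 0%.

The Solow residual growth was 0.000%.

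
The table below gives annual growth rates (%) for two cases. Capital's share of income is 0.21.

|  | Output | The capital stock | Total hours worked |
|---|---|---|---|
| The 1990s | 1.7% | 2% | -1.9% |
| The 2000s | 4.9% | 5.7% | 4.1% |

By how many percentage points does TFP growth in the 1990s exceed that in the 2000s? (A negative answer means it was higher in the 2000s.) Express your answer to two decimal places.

2.32 percentage points

Labor's share = 1 − 0.21 = 0.79.
The 1990s: TFP = 1.7 − 0.42 + 1.501 = 2.781%.
The 2000s: TFP = 4.9 − 1.197 − 3.239 = 0.464%.
Difference = 2.781 − (0.464) = 2.317 pp.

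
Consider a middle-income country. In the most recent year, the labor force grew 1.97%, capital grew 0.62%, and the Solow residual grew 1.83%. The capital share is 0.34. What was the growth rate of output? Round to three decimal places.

3.341%

Labor's share = 1 − 0.34 = 0.66.
Capital: 0.34 × 0.62 = 0.2108 pp.
The labor force: 0.66 × 1.97 = 1.3002 pp.
Output growth = 1.83 + 1.511 = 3.341%.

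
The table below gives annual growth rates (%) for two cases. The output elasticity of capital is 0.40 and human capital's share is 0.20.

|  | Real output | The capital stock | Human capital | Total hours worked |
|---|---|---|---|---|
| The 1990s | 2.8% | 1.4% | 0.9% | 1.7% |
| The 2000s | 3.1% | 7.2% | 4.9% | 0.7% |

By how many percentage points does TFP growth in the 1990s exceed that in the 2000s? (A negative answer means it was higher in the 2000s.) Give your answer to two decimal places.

2.42 percentage points

Labor's share = 1 − 0.4 − 0.2 = 0.4.
The 1990s: TFP = 2.8 − 0.56 − 0.18 − 0.68 = 1.38%.
The 2000s: TFP = 3.1 − 2.88 − 0.98 − 0.28 = -1.04%.
Difference = 1.38 − (-1.04) = 2.42 pp.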